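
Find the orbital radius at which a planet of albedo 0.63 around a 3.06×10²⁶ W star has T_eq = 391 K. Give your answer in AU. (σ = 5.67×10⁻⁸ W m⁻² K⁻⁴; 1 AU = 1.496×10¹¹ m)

From T_eq⁴ = L(1−A)/(16πσd²): d = √[L(1−A)/(16πσT_eq⁴)].
d = √[3.06×10²⁶ × 0.37 / (16π × 5.67×10⁻⁸ × (391)⁴)] = 4.12×10¹⁰ m = 0.276 AU.

d ≈ 0.276 AU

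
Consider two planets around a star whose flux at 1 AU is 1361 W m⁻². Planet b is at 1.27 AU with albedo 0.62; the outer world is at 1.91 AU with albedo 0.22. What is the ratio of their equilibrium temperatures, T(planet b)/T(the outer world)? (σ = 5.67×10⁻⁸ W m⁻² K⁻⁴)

T_eq = [S₀(1−A)/(4σd²)]^(1/4), so T ∝ (1−A)^(1/4) / √d.
T₁ = [1361×0.38/(4×5.67×10⁻⁸×1.27²)]^(1/4) = 193.91 K.
T₂ = [1361×0.78/(4×5.67×10⁻⁸×1.91²)]^(1/4) = 189.26 K.

T₁/T₂ ≈ 1.025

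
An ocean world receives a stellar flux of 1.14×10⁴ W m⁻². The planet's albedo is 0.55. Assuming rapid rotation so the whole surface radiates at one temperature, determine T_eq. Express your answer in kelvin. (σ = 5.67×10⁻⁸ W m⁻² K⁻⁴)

Energy balance: absorbed = emitted ⇒ πR²·S(1−A) = 4πR²·σT_eq⁴, so T_eq⁴ = S(1−A)/(4σ).
T_eq = [1.14×10⁴ × 0.45 / (4 × 5.67×10⁻⁸)]^(1/4) = (2.26×10¹⁰)^(1/4) = 388 K.

T_eq ≈ 388 K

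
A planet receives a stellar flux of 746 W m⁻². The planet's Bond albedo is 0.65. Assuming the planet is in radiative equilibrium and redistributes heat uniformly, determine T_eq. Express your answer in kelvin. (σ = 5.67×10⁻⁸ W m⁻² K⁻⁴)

T_eq ≈ 184 K

Energy balance: absorbed = emitted ⇒ πR²·S(1−A) = 4πR²·σT_eq⁴, so T_eq⁴ = S(1−A)/(4σ).
T_eq = [746 × 0.35 / (4 × 5.67×10⁻⁸)]^(1/4) = (1.15×10⁹)^(1/4) = 184 K.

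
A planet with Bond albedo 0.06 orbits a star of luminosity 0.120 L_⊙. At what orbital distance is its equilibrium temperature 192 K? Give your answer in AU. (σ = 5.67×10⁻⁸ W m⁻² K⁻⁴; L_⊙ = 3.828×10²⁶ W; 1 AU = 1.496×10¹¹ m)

d ≈ 0.706 AU

L = 0.120 × 3.828×10²⁶ = 4.59×10²⁵ W.
From T_eq⁴ = L(1−A)/(16πσd²): d = √[L(1−A)/(16πσT_eq⁴)].
d = √[4.59×10²⁵ × 0.94 / (16π × 5.67×10⁻⁸ × (192)⁴)] = 1.06×10¹¹ m = 0.706 AU.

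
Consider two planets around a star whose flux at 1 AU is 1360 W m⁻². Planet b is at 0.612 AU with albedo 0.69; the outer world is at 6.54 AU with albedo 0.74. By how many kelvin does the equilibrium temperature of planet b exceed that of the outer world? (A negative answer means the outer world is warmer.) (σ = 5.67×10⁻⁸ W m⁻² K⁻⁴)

T_eq = [S₀(1−A)/(4σd²)]^(1/4), so T ∝ (1−A)^(1/4) / √d.
T₁ = [1360×0.31/(4×5.67×10⁻⁸×0.612²)]^(1/4) = 265.42 K.
T₂ = [1360×0.26/(4×5.67×10⁻⁸×6.54²)]^(1/4) = 77.70 K.

ΔT ≈ 187.7 K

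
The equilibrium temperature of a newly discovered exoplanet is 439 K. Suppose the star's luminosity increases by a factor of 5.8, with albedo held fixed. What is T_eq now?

T_eq ∝ L^(1/4) · d^(−1/2).
T′ = 439 × 5.8^(1/4) = 681 K.

T_eq ≈ 681 K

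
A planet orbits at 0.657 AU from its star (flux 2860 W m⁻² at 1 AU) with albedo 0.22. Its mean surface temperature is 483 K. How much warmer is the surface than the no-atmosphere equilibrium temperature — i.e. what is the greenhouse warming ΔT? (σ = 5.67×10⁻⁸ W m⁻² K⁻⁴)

S = 2860/0.657² = 6626 W m⁻².
T_eq = [S(1−A)/(4σ)]^(1/4) = [6626×0.78/(4×5.67×10⁻⁸)]^(1/4) = 388.5 K.
ΔT = T_surf − T_eq = 483 − 388.5.

ΔT ≈ 94.5 K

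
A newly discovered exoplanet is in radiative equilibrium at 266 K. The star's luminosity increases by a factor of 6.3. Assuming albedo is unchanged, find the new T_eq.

T_eq ∝ L^(1/4) · d^(−1/2).
T′ = 266 × 6.3^(1/4) = 421 K.

T_eq ≈ 421 K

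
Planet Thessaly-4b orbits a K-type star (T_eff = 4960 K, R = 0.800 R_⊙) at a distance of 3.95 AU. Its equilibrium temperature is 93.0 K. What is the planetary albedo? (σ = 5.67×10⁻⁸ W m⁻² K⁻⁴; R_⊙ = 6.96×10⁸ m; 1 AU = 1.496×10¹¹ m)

A ≈ 0.44

R_⋆ = 0.800 × 6.96×10⁸ = 5.57×10⁸ m.
d = 3.95 AU = 5.91×10¹¹ m.
L = 4πR_⋆²σT_⋆⁴ = 4π(5.57×10⁸)² × 5.67×10⁻⁸ × (4960)⁴ = 1.34×10²⁶ W.
S = L/(4πd²) = 30.5 W m⁻².
From T_eq⁴ = S(1−A)/(4σ): 1−A = 4σT_eq⁴/S.
1−A = 4 × 5.67×10⁻⁸ × (93.0)⁴ / 30.5 = 0.557.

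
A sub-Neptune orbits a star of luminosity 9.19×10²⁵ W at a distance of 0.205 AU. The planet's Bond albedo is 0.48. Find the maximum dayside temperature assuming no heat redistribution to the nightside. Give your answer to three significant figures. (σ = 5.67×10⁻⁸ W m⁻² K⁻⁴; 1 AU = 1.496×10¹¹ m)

T_ss ≈ 517 K

d = 0.205 AU = 3.07×10¹⁰ m.
Flux: S = L/(4πd²) = 9.19×10²⁵/(4π×(3.07×10¹⁰)²) = 7780 W m⁻².
With no redistribution each surface element balances locally: S(1−A) = σT⁴.
T = [7780 × 0.52 / 5.67×10⁻⁸]^(1/4) = (7.13×10¹⁰)^(1/4) = 517 K.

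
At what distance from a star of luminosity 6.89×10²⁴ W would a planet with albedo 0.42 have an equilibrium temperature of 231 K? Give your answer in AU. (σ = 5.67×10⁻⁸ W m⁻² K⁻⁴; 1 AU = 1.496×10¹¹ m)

d ≈ 0.148 AU

From T_eq⁴ = L(1−A)/(16πσd²): d = √[L(1−A)/(16πσT_eq⁴)].
d = √[6.89×10²⁴ × 0.58 / (16π × 5.67×10⁻⁸ × (231)⁴)] = 2.22×10¹⁰ m = 0.148 AU.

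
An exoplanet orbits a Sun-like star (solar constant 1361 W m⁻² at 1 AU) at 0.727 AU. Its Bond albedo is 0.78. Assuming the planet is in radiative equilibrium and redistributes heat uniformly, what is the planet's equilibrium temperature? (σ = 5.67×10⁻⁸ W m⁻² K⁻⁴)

Flux at 0.727 AU: S = 1361/0.727² = 2580 W m⁻².
Energy balance: absorbed = emitted ⇒ πR²·S(1−A) = 4πR²·σT_eq⁴, so T_eq⁴ = S(1−A)/(4σ).
T_eq = [2580 × 0.22 / (4 × 5.67×10⁻⁸)]^(1/4) = (2.50×10⁹)^(1/4) = 224 K.

T_eq ≈ 224 K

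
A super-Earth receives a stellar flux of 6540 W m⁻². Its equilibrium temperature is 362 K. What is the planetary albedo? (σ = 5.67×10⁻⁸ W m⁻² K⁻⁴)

A ≈ 0.40

From T_eq⁴ = S(1−A)/(4σ): 1−A = 4σT_eq⁴/S.
1−A = 4 × 5.67×10⁻⁸ × (362)⁴ / 6540 = 0.596.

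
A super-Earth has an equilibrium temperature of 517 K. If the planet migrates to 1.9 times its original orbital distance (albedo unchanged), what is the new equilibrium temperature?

T_eq ≈ 375 K

T_eq ∝ L^(1/4) · d^(−1/2).
T′ = 517 / 1.9^(1/2) = 375 K.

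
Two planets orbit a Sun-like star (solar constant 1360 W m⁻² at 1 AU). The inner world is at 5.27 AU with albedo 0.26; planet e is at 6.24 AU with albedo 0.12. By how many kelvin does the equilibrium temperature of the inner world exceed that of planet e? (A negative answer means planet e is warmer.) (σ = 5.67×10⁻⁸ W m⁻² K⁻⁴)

ΔT ≈ 4.5 K

T_eq = [S₀(1−A)/(4σd²)]^(1/4), so T ∝ (1−A)^(1/4) / √d.
T₁ = [1360×0.74/(4×5.67×10⁻⁸×5.27²)]^(1/4) = 112.43 K.
T₂ = [1360×0.88/(4×5.67×10⁻⁸×6.24²)]^(1/4) = 107.90 K.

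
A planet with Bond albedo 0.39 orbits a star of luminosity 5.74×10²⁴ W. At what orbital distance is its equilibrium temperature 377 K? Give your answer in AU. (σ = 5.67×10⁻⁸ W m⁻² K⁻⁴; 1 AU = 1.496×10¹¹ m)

d ≈ 0.0521 AU

From T_eq⁴ = L(1−A)/(16πσd²): d = √[L(1−A)/(16πσT_eq⁴)].
d = √[5.74×10²⁴ × 0.61 / (16π × 5.67×10⁻⁸ × (377)⁴)] = 7.80×10⁹ m = 0.0521 AU.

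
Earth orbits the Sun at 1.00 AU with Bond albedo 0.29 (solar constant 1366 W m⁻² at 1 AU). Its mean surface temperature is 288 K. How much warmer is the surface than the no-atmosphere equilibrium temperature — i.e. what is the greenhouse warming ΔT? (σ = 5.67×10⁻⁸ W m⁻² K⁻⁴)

ΔT ≈ 32.3 K

S = 1366/1.00² = 1366 W m⁻².
T_eq = [S(1−A)/(4σ)]^(1/4) = [1366×0.71/(4×5.67×10⁻⁸)]^(1/4) = 255.7 K.
ΔT = T_surf − T_eq = 288 − 255.7.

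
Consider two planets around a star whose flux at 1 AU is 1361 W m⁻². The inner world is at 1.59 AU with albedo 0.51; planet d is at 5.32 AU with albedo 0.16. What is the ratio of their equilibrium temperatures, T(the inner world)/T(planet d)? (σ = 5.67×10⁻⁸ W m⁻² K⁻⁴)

T_eq = [S₀(1−A)/(4σd²)]^(1/4), so T ∝ (1−A)^(1/4) / √d.
T₁ = [1361×0.49/(4×5.67×10⁻⁸×1.59²)]^(1/4) = 184.67 K.
T₂ = [1361×0.84/(4×5.67×10⁻⁸×5.32²)]^(1/4) = 115.52 K.

T₁/T₂ ≈ 1.599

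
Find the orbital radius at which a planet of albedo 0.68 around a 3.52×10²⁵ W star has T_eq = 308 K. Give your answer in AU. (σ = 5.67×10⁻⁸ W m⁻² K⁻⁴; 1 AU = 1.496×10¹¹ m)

d ≈ 0.140 AU

From T_eq⁴ = L(1−A)/(16πσd²): d = √[L(1−A)/(16πσT_eq⁴)].
d = √[3.52×10²⁵ × 0.32 / (16π × 5.67×10⁻⁸ × (308)⁴)] = 2.10×10¹⁰ m = 0.140 AU.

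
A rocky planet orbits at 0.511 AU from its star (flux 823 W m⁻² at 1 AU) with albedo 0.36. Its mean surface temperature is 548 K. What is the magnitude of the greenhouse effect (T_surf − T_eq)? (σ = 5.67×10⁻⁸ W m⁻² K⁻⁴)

ΔT ≈ 240.9 K

S = 823/0.511² = 3152 W m⁻².
T_eq = [S(1−A)/(4σ)]^(1/4) = [3152×0.64/(4×5.67×10⁻⁸)]^(1/4) = 307.1 K.
ΔT = T_surf − T_eq = 548 − 307.1.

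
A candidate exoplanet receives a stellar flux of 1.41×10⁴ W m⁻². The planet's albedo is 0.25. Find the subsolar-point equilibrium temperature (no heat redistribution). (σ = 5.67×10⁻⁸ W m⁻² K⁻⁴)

T_ss ≈ 657 K

At the subsolar point the surface absorbs S(1−A) and emits σT⁴ per unit area — no factor of 4, since only the local patch is in balance.
T = [1.41×10⁴ × 0.75 / 5.67×10⁻⁸]^(1/4) = (1.87×10¹¹)^(1/4) = 657 K.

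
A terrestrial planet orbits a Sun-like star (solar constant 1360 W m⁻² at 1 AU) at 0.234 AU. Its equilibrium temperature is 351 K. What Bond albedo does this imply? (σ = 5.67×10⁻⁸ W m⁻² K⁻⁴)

A ≈ 0.86

Flux at 0.234 AU: S = 1360/0.234² = 2.48×10⁴ W m⁻².
From T_eq⁴ = S(1−A)/(4σ): 1−A = 4σT_eq⁴/S.
1−A = 4 × 5.67×10⁻⁸ × (351)⁴ / 2.48×10⁴ = 0.139.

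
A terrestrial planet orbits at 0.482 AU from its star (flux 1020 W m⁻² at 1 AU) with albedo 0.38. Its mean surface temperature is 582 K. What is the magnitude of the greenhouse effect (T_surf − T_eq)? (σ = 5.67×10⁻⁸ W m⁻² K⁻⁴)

ΔT ≈ 251.0 K

S = 1020/0.482² = 4390 W m⁻².
T_eq = [S(1−A)/(4σ)]^(1/4) = [4390×0.62/(4×5.67×10⁻⁸)]^(1/4) = 331.0 K.
ΔT = T_surf − T_eq = 582 − 331.0.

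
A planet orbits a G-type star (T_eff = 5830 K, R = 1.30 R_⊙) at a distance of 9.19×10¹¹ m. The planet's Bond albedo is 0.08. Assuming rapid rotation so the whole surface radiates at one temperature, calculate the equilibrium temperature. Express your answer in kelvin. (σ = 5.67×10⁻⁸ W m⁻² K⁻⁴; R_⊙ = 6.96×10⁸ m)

R_⋆ = 1.30 × 6.96×10⁸ = 9.05×10⁸ m.
L = 4πR_⋆²σT_⋆⁴ = 4π(9.05×10⁸)² × 5.67×10⁻⁸ × (5830)⁴ = 6.74×10²⁶ W.
S = L/(4πd²) = 63.5 W m⁻².
Energy balance: absorbed = emitted ⇒ πR²·S(1−A) = 4πR²·σT_eq⁴, so T_eq⁴ = S(1−A)/(4σ).
T_eq = [63.5 × 0.92 / (4 × 5.67×10⁻⁸)]^(1/4) = (2.58×10⁸)^(1/4) = 127 K.

T_eq ≈ 127 K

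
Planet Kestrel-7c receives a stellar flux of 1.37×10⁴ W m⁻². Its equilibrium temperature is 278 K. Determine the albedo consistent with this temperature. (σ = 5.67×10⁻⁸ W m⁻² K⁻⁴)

From T_eq⁴ = S(1−A)/(4σ): 1−A = 4σT_eq⁴/S.
1−A = 4 × 5.67×10⁻⁸ × (278)⁴ / 1.37×10⁴ = 0.099.

A ≈ 0.90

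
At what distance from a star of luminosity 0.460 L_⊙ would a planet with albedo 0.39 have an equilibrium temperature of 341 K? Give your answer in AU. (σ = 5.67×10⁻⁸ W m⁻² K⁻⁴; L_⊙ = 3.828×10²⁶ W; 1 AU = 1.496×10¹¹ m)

d ≈ 0.353 AU

L = 0.460 × 3.828×10²⁶ = 1.76×10²⁶ W.
From T_eq⁴ = L(1−A)/(16πσd²): d = √[L(1−A)/(16πσT_eq⁴)].
d = √[1.76×10²⁶ × 0.61 / (16π × 5.67×10⁻⁸ × (341)⁴)] = 5.28×10¹⁰ m = 0.353 AU.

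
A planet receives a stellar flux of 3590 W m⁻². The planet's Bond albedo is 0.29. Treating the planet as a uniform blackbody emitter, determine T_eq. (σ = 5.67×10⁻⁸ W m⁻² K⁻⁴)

T_eq ≈ 326 K

Energy balance: absorbed = emitted ⇒ πR²·S(1−A) = 4πR²·σT_eq⁴, so T_eq⁴ = S(1−A)/(4σ).
T_eq = [3590 × 0.71 / (4 × 5.67×10⁻⁸)]^(1/4) = (1.12×10¹⁰)^(1/4) = 326 K.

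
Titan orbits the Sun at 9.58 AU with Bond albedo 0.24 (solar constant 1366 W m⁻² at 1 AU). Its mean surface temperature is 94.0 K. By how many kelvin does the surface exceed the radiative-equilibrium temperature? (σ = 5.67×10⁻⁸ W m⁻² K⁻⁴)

ΔT ≈ 10.0 K

S = 1366/9.58² = 14.88 W m⁻².
T_eq = [S(1−A)/(4σ)]^(1/4) = [14.88×0.76/(4×5.67×10⁻⁸)]^(1/4) = 84.0 K.
ΔT = T_surf − T_eq = 94 − 84.0.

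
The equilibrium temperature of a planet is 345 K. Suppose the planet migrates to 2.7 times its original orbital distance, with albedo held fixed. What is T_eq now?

T_eq ≈ 210 K

T_eq ∝ L^(1/4) · d^(−1/2).
T′ = 345 / 2.7^(1/2) = 210 K.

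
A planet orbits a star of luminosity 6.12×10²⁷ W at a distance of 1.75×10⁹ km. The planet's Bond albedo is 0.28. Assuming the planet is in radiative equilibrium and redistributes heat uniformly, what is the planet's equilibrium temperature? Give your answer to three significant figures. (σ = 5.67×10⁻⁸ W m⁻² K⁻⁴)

d = 1.75×10⁹ km = 1.75×10¹² m.
Flux: S = L/(4πd²) = 6.12×10²⁷/(4π×(1.75×10¹²)²) = 159 W m⁻².
Energy balance: absorbed = emitted ⇒ πR²·S(1−A) = 4πR²·σT_eq⁴, so T_eq⁴ = S(1−A)/(4σ).
T_eq = [159 × 0.72 / (4 × 5.67×10⁻⁸)]^(1/4) = (5.05×10⁸)^(1/4) = 150 K.

T_eq ≈ 150 K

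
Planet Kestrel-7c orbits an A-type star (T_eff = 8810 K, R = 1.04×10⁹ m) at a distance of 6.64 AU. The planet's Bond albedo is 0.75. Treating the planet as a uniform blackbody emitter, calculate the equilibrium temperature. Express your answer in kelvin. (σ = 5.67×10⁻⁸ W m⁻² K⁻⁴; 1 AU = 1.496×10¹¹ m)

d = 6.64 AU = 9.93×10¹¹ m.
L = 4πR_⋆²σT_⋆⁴ = 4π(1.04×10⁹)² × 5.67×10⁻⁸ × (8810)⁴ = 4.64×10²⁷ W.
S = L/(4πd²) = 374 W m⁻².
Energy balance: absorbed = emitted ⇒ πR²·S(1−A) = 4πR²·σT_eq⁴, so T_eq⁴ = S(1−A)/(4σ).
T_eq = [374 × 0.25 / (4 × 5.67×10⁻⁸)]^(1/4) = (4.13×10⁸)^(1/4) = 143 K.

T_eq ≈ 143 K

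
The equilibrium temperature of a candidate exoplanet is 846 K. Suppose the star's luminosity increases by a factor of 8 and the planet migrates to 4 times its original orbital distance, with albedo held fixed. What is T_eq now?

T_eq ≈ 711 K

T_eq ∝ L^(1/4) · d^(−1/2).
T′ = 846 × 8^(1/4) / 4^(1/2) = 711 K.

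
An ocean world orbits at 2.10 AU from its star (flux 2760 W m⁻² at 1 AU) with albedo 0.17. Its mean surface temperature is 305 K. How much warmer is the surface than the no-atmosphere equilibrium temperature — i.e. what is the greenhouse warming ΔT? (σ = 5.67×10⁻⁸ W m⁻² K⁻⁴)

ΔT ≈ 86.2 K

S = 2760/2.10² = 625.9 W m⁻².
T_eq = [S(1−A)/(4σ)]^(1/4) = [625.9×0.83/(4×5.67×10⁻⁸)]^(1/4) = 218.8 K.
ΔT = T_surf − T_eq = 305 − 218.8.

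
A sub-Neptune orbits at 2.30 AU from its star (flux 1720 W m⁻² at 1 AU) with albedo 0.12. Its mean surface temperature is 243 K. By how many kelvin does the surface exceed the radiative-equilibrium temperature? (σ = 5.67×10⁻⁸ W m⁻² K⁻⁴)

S = 1720/2.30² = 325.1 W m⁻².
T_eq = [S(1−A)/(4σ)]^(1/4) = [325.1×0.88/(4×5.67×10⁻⁸)]^(1/4) = 188.5 K.
ΔT = T_surf − T_eq = 243 − 188.5.

ΔT ≈ 54.5 K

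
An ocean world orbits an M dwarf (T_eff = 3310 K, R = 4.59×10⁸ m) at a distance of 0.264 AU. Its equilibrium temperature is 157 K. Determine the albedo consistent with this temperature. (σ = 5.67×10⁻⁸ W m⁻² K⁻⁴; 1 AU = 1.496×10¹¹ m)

A ≈ 0.85

d = 0.264 AU = 3.95×10¹⁰ m.
L = 4πR_⋆²σT_⋆⁴ = 4π(4.59×10⁸)² × 5.67×10⁻⁸ × (3310)⁴ = 1.80×10²⁵ W.
S = L/(4πd²) = 919 W m⁻².
From T_eq⁴ = S(1−A)/(4σ): 1−A = 4σT_eq⁴/S.
1−A = 4 × 5.67×10⁻⁸ × (157)⁴ / 919 = 0.150.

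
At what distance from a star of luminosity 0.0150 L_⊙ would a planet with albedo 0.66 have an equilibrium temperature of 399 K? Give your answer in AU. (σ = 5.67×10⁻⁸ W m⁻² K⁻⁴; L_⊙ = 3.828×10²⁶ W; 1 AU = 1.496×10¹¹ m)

L = 0.0150 × 3.828×10²⁶ = 5.74×10²⁴ W.
From T_eq⁴ = L(1−A)/(16πσd²): d = √[L(1−A)/(16πσT_eq⁴)].
d = √[5.74×10²⁴ × 0.34 / (16π × 5.67×10⁻⁸ × (399)⁴)] = 5.20×10⁹ m = 0.0348 AU.

d ≈ 0.0348 AU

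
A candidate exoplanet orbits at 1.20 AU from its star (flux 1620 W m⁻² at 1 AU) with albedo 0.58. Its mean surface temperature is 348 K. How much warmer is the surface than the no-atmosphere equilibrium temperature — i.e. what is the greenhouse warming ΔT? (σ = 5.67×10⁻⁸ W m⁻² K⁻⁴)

S = 1620/1.20² = 1125 W m⁻².
T_eq = [S(1−A)/(4σ)]^(1/4) = [1125×0.42/(4×5.67×10⁻⁸)]^(1/4) = 213.6 K.
ΔT = T_surf − T_eq = 348 − 213.6.

ΔT ≈ 134.4 K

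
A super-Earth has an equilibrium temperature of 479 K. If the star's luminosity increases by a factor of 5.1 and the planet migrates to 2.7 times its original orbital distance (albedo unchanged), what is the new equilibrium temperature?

T_eq ≈ 438 K

T_eq ∝ L^(1/4) · d^(−1/2).
T′ = 479 × 5.1^(1/4) / 2.7^(1/2) = 438 K.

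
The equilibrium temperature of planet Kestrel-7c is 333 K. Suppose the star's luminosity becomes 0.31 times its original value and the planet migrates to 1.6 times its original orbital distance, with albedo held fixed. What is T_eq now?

T_eq ∝ L^(1/4) · d^(−1/2).
T′ = 333 × 0.31^(1/4) / 1.6^(1/2) = 196 K.

T_eq ≈ 196 K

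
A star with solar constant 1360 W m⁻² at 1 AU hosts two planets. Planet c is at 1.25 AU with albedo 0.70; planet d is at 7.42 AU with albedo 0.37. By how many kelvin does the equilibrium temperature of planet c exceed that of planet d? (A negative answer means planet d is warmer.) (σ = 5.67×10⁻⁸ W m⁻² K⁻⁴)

ΔT ≈ 93.2 K

T_eq = [S₀(1−A)/(4σd²)]^(1/4), so T ∝ (1−A)^(1/4) / √d.
T₁ = [1360×0.30/(4×5.67×10⁻⁸×1.25²)]^(1/4) = 184.20 K.
T₂ = [1360×0.63/(4×5.67×10⁻⁸×7.42²)]^(1/4) = 91.01 K.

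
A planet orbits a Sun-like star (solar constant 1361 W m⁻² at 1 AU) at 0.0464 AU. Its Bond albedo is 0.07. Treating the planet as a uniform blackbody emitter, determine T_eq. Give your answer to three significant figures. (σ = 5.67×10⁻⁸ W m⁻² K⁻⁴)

Flux at 0.0464 AU: S = 1361/0.0464² = 6.32×10⁵ W m⁻².
Energy balance: absorbed = emitted ⇒ πR²·S(1−A) = 4πR²·σT_eq⁴, so T_eq⁴ = S(1−A)/(4σ).
T_eq = [6.32×10⁵ × 0.93 / (4 × 5.67×10⁻⁸)]^(1/4) = (2.59×10¹²)^(1/4) = 1270 K.

T_eq ≈ 1270 K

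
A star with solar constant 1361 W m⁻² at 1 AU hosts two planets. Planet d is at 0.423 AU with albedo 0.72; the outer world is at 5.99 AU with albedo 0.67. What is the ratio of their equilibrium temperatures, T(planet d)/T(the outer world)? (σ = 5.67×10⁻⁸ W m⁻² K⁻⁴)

T_eq = [S₀(1−A)/(4σd²)]^(1/4), so T ∝ (1−A)^(1/4) / √d.
T₁ = [1361×0.28/(4×5.67×10⁻⁸×0.423²)]^(1/4) = 311.30 K.
T₂ = [1361×0.33/(4×5.67×10⁻⁸×5.99²)]^(1/4) = 86.19 K.

T₁/T₂ ≈ 3.612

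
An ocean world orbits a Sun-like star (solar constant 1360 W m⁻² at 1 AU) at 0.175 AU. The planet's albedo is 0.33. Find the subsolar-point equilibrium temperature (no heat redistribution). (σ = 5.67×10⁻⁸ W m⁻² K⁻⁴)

T_ss ≈ 851 K

Flux at 0.175 AU: S = 1360/0.175² = 4.44×10⁴ W m⁻².
At the subsolar point the surface absorbs S(1−A) and emits σT⁴ per unit area — no factor of 4, since only the local patch is in balance.
T = [4.44×10⁴ × 0.67 / 5.67×10⁻⁸]^(1/4) = (5.25×10¹¹)^(1/4) = 851 K.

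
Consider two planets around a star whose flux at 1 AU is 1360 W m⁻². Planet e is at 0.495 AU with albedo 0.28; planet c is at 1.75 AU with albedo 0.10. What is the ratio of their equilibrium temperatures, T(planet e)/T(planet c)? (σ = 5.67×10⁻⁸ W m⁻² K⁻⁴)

T₁/T₂ ≈ 1.778

T_eq = [S₀(1−A)/(4σd²)]^(1/4), so T ∝ (1−A)^(1/4) / √d.
T₁ = [1360×0.72/(4×5.67×10⁻⁸×0.495²)]^(1/4) = 364.34 K.
T₂ = [1360×0.90/(4×5.67×10⁻⁸×1.75²)]^(1/4) = 204.89 K.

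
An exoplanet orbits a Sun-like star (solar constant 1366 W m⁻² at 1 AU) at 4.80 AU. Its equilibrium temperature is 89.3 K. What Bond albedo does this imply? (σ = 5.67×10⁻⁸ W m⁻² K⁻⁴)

A ≈ 0.76

Flux at 4.80 AU: S = 1366/4.80² = 59.3 W m⁻².
From T_eq⁴ = S(1−A)/(4σ): 1−A = 4σT_eq⁴/S.
1−A = 4 × 5.67×10⁻⁸ × (89.3)⁴ / 59.3 = 0.243.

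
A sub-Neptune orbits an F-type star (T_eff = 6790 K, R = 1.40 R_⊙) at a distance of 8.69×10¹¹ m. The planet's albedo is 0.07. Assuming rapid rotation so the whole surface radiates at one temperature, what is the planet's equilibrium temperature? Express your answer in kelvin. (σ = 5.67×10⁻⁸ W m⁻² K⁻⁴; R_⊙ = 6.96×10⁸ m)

T_eq ≈ 158 K

R_⋆ = 1.40 × 6.96×10⁸ = 9.74×10⁸ m.
L = 4πR_⋆²σT_⋆⁴ = 4π(9.74×10⁸)² × 5.67×10⁻⁸ × (6790)⁴ = 1.44×10²⁷ W.
S = L/(4πd²) = 152 W m⁻².
Energy balance: absorbed = emitted ⇒ πR²·S(1−A) = 4πR²·σT_eq⁴, so T_eq⁴ = S(1−A)/(4σ).
T_eq = [152 × 0.93 / (4 × 5.67×10⁻⁸)]^(1/4) = (6.21×10⁸)^(1/4) = 158 K.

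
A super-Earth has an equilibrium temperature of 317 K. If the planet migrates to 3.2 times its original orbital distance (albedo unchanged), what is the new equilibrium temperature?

T_eq ≈ 177 K

T_eq ∝ L^(1/4) · d^(−1/2).
T′ = 317 / 3.2^(1/2) = 177 K.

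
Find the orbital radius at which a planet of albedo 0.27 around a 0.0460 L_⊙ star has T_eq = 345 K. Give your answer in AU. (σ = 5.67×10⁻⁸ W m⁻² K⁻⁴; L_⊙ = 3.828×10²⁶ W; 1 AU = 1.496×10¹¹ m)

L = 0.0460 × 3.828×10²⁶ = 1.76×10²⁵ W.
From T_eq⁴ = L(1−A)/(16πσd²): d = √[L(1−A)/(16πσT_eq⁴)].
d = √[1.76×10²⁵ × 0.73 / (16π × 5.67×10⁻⁸ × (345)⁴)] = 1.78×10¹⁰ m = 0.119 AU.

d ≈ 0.119 AU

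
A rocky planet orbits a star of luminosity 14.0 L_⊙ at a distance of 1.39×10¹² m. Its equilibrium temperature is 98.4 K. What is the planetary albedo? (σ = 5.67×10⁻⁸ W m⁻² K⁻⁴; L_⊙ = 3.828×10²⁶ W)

A ≈ 0.90

L = 14.0 × 3.828×10²⁶ = 5.36×10²⁷ W.
Flux: S = L/(4πd²) = 5.36×10²⁷/(4π×(1.39×10¹²)²) = 221 W m⁻².
From T_eq⁴ = S(1−A)/(4σ): 1−A = 4σT_eq⁴/S.
1−A = 4 × 5.67×10⁻⁸ × (98.4)⁴ / 221 = 0.096.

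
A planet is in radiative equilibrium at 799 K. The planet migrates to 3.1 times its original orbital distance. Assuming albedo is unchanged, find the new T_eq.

T_eq ∝ L^(1/4) · d^(−1/2).
T′ = 799 / 3.1^(1/2) = 454 K.

T_eq ≈ 454 K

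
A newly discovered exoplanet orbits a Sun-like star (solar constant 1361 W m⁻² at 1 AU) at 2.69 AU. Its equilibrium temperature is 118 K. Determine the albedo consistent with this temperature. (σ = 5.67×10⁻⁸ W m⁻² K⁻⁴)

A ≈ 0.77

Flux at 2.69 AU: S = 1361/2.69² = 188 W m⁻².
From T_eq⁴ = S(1−A)/(4σ): 1−A = 4σT_eq⁴/S.
1−A = 4 × 5.67×10⁻⁸ × (118)⁴ / 188 = 0.234.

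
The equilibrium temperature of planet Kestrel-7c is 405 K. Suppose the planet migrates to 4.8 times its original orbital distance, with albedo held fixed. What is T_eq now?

T_eq ∝ L^(1/4) · d^(−1/2).
T′ = 405 / 4.8^(1/2) = 185 K.

T_eq ≈ 185 K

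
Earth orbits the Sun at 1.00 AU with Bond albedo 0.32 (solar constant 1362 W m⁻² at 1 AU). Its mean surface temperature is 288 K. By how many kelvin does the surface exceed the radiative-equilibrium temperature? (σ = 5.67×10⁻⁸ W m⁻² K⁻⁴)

S = 1362/1.00² = 1362 W m⁻².
T_eq = [S(1−A)/(4σ)]^(1/4) = [1362×0.68/(4×5.67×10⁻⁸)]^(1/4) = 252.8 K.
ΔT = T_surf − T_eq = 288 − 252.8.

ΔT ≈ 35.2 K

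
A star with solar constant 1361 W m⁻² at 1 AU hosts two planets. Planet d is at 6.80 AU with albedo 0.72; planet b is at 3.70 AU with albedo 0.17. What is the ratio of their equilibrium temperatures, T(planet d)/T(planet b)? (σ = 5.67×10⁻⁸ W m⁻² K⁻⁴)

T₁/T₂ ≈ 0.562

T_eq = [S₀(1−A)/(4σd²)]^(1/4), so T ∝ (1−A)^(1/4) / √d.
T₁ = [1361×0.28/(4×5.67×10⁻⁸×6.80²)]^(1/4) = 77.64 K.
T₂ = [1361×0.83/(4×5.67×10⁻⁸×3.70²)]^(1/4) = 138.11 K.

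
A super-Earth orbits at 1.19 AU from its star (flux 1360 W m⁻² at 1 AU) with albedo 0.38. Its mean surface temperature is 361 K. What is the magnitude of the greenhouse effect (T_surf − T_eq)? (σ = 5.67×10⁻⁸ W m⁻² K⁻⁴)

S = 1360/1.19² = 960.4 W m⁻².
T_eq = [S(1−A)/(4σ)]^(1/4) = [960.4×0.62/(4×5.67×10⁻⁸)]^(1/4) = 226.4 K.
ΔT = T_surf − T_eq = 361 − 226.4.

ΔT ≈ 134.6 K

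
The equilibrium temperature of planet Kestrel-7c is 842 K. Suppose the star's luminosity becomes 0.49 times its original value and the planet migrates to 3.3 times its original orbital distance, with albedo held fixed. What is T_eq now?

T_eq ≈ 388 K

T_eq ∝ L^(1/4) · d^(−1/2).
T′ = 842 × 0.49^(1/4) / 3.3^(1/2) = 388 K.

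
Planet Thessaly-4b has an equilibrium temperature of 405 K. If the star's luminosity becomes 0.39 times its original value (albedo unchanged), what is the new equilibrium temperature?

T_eq ≈ 320 K

T_eq ∝ L^(1/4) · d^(−1/2).
T′ = 405 × 0.39^(1/4) = 320 K.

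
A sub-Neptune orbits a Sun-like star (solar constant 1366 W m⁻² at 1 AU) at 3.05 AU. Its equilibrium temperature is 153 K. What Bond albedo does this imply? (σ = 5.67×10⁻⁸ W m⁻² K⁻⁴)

A ≈ 0.15

Flux at 3.05 AU: S = 1366/3.05² = 147 W m⁻².
From T_eq⁴ = S(1−A)/(4σ): 1−A = 4σT_eq⁴/S.
1−A = 4 × 5.67×10⁻⁸ × (153)⁴ / 147 = 0.846.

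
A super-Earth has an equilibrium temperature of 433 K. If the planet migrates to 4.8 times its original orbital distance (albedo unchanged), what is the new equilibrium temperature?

T_eq ∝ L^(1/4) · d^(−1/2).
T′ = 433 / 4.8^(1/2) = 198 K.

T_eq ≈ 198 K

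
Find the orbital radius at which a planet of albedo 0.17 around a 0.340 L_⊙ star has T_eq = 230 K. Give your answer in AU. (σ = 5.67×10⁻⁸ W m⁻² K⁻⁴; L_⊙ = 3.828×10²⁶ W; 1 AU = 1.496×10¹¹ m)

d ≈ 0.778 AU

L = 0.340 × 3.828×10²⁶ = 1.30×10²⁶ W.
From T_eq⁴ = L(1−A)/(16πσd²): d = √[L(1−A)/(16πσT_eq⁴)].
d = √[1.30×10²⁶ × 0.83 / (16π × 5.67×10⁻⁸ × (230)⁴)] = 1.16×10¹¹ m = 0.778 AU.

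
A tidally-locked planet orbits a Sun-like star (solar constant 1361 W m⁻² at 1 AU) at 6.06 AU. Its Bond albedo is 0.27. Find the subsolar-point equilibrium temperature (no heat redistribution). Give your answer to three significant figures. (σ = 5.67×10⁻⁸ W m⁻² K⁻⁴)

Flux at 6.06 AU: S = 1361/6.06² = 37.1 W m⁻².
At the subsolar point the surface absorbs S(1−A) and emits σT⁴ per unit area — no factor of 4, since only the local patch is in balance.
T = [37.1 × 0.73 / 5.67×10⁻⁸]^(1/4) = (4.77×10⁸)^(1/4) = 148 K.

T_ss ≈ 148 K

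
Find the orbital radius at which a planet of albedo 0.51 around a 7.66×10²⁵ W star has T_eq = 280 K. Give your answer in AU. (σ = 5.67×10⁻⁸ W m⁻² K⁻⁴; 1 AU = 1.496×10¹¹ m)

From T_eq⁴ = L(1−A)/(16πσd²): d = √[L(1−A)/(16πσT_eq⁴)].
d = √[7.66×10²⁵ × 0.49 / (16π × 5.67×10⁻⁸ × (280)⁴)] = 4.63×10¹⁰ m = 0.309 AU.

d ≈ 0.309 AU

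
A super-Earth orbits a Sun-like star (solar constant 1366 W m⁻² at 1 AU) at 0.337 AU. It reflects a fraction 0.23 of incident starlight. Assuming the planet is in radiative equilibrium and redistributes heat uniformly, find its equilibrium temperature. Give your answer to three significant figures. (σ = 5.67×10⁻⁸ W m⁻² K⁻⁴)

T_eq ≈ 450 K

Flux at 0.337 AU: S = 1366/0.337² = 1.20×10⁴ W m⁻².
Energy balance: absorbed = emitted ⇒ πR²·S(1−A) = 4πR²·σT_eq⁴, so T_eq⁴ = S(1−A)/(4σ).
T_eq = [1.20×10⁴ × 0.77 / (4 × 5.67×10⁻⁸)]^(1/4) = (4.08×10¹⁰)^(1/4) = 450 K.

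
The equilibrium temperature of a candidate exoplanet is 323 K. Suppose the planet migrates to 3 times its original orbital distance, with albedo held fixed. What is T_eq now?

T_eq ≈ 186 K

T_eq ∝ L^(1/4) · d^(−1/2).
T′ = 323 / 3^(1/2) = 186 K.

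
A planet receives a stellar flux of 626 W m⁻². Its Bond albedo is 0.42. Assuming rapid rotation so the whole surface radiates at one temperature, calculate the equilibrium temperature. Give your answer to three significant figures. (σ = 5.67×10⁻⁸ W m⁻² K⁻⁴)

T_eq ≈ 200 K

Energy balance: absorbed = emitted ⇒ πR²·S(1−A) = 4πR²·σT_eq⁴, so T_eq⁴ = S(1−A)/(4σ).
T_eq = [626 × 0.58 / (4 × 5.67×10⁻⁸)]^(1/4) = (1.60×10⁹)^(1/4) = 200 K.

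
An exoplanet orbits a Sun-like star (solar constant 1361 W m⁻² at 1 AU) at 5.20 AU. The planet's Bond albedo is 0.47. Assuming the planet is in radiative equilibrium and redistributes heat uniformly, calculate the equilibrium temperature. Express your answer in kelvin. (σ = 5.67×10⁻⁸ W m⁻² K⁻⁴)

Flux at 5.20 AU: S = 1361/5.20² = 50.3 W m⁻².
Energy balance: absorbed = emitted ⇒ πR²·S(1−A) = 4πR²·σT_eq⁴, so T_eq⁴ = S(1−A)/(4σ).
T_eq = [50.3 × 0.53 / (4 × 5.67×10⁻⁸)]^(1/4) = (1.18×10⁸)^(1/4) = 104 K.

T_eq ≈ 104 K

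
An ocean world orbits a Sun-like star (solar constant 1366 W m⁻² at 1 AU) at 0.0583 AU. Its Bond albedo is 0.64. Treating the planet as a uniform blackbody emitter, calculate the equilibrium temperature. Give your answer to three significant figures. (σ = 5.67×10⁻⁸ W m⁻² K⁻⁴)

T_eq ≈ 894 K

Flux at 0.0583 AU: S = 1366/0.0583² = 4.02×10⁵ W m⁻².
Energy balance: absorbed = emitted ⇒ πR²·S(1−A) = 4πR²·σT_eq⁴, so T_eq⁴ = S(1−A)/(4σ).
T_eq = [4.02×10⁵ × 0.36 / (4 × 5.67×10⁻⁸)]^(1/4) = (6.38×10¹¹)^(1/4) = 894 K.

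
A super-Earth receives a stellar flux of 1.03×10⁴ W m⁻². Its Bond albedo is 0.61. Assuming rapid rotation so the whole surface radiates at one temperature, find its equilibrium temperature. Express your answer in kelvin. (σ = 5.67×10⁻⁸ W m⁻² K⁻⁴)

Energy balance: absorbed = emitted ⇒ πR²·S(1−A) = 4πR²·σT_eq⁴, so T_eq⁴ = S(1−A)/(4σ).
T_eq = [1.03×10⁴ × 0.39 / (4 × 5.67×10⁻⁸)]^(1/4) = (1.77×10¹⁰)^(1/4) = 365 K.

T_eq ≈ 365 K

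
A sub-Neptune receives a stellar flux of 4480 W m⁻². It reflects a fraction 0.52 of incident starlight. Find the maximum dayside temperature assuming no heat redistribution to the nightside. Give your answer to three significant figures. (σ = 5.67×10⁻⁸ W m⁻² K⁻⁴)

T_ss ≈ 441 K

With no redistribution each surface element balances locally: S(1−A) = σT⁴.
T = [4480 × 0.48 / 5.67×10⁻⁸]^(1/4) = (3.79×10¹⁰)^(1/4) = 441 K.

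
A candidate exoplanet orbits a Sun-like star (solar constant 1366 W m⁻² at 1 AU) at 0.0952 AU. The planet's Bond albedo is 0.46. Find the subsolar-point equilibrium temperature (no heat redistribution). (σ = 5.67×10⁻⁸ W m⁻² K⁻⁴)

T_ss ≈ 1090 K

Flux at 0.0952 AU: S = 1366/0.0952² = 1.51×10⁵ W m⁻².
At the subsolar point the surface absorbs S(1−A) and emits σT⁴ per unit area — no factor of 4, since only the local patch is in balance.
T = [1.51×10⁵ × 0.54 / 5.67×10⁻⁸]^(1/4) = (1.44×10¹²)^(1/4) = 1090 K.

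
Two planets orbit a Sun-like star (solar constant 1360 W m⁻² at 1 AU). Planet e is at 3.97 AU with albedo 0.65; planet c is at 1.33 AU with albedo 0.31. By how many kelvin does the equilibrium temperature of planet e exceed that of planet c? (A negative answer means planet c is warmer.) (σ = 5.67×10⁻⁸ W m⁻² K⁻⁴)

ΔT ≈ -112.5 K

T_eq = [S₀(1−A)/(4σd²)]^(1/4), so T ∝ (1−A)^(1/4) / √d.
T₁ = [1360×0.35/(4×5.67×10⁻⁸×3.97²)]^(1/4) = 107.42 K.
T₂ = [1360×0.69/(4×5.67×10⁻⁸×1.33²)]^(1/4) = 219.92 K.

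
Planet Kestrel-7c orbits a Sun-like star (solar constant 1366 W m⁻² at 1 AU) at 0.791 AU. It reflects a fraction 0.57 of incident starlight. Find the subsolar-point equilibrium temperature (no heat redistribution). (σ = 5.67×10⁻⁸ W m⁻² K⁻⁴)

Flux at 0.791 AU: S = 1366/0.791² = 2180 W m⁻².
At the subsolar point the surface absorbs S(1−A) and emits σT⁴ per unit area — no factor of 4, since only the local patch is in balance.
T = [2180 × 0.43 / 5.67×10⁻⁸]^(1/4) = (1.66×10¹⁰)^(1/4) = 359 K.

T_ss ≈ 359 K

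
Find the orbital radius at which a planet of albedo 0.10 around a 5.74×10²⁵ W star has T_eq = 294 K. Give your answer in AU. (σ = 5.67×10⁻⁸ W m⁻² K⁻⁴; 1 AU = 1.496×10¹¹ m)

d ≈ 0.329 AU

From T_eq⁴ = L(1−A)/(16πσd²): d = √[L(1−A)/(16πσT_eq⁴)].
d = √[5.74×10²⁵ × 0.90 / (16π × 5.67×10⁻⁸ × (294)⁴)] = 4.93×10¹⁰ m = 0.329 AU.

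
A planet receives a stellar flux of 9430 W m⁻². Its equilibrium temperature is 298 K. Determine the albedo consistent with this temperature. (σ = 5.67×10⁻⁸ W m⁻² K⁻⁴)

From T_eq⁴ = S(1−A)/(4σ): 1−A = 4σT_eq⁴/S.
1−A = 4 × 5.67×10⁻⁸ × (298)⁴ / 9430 = 0.190.

A ≈ 0.81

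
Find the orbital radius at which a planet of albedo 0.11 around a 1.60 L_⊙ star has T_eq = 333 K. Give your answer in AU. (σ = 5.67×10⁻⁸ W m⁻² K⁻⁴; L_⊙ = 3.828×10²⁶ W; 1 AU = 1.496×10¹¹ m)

L = 1.60 × 3.828×10²⁶ = 6.12×10²⁶ W.
From T_eq⁴ = L(1−A)/(16πσd²): d = √[L(1−A)/(16πσT_eq⁴)].
d = √[6.12×10²⁶ × 0.89 / (16π × 5.67×10⁻⁸ × (333)⁴)] = 1.25×10¹¹ m = 0.834 AU.

d ≈ 0.834 AU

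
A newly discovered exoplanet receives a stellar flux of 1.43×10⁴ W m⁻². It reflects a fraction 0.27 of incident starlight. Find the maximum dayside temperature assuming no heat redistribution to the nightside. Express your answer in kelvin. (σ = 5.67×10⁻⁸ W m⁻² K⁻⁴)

T_ss ≈ 655 K

With no redistribution each surface element balances locally: S(1−A) = σT⁴.
T = [1.43×10⁴ × 0.73 / 5.67×10⁻⁸]^(1/4) = (1.84×10¹¹)^(1/4) = 655 K.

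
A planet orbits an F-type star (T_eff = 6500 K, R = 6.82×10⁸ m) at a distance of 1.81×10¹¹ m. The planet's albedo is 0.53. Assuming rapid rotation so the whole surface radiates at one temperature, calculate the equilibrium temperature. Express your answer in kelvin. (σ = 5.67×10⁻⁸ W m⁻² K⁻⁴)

T_eq ≈ 234 K

L = 4πR_⋆²σT_⋆⁴ = 4π(6.82×10⁸)² × 5.67×10⁻⁸ × (6500)⁴ = 5.92×10²⁶ W.
S = L/(4πd²) = 1440 W m⁻².
Energy balance: absorbed = emitted ⇒ πR²·S(1−A) = 4πR²·σT_eq⁴, so T_eq⁴ = S(1−A)/(4σ).
T_eq = [1440 × 0.47 / (4 × 5.67×10⁻⁸)]^(1/4) = (2.98×10⁹)^(1/4) = 234 K.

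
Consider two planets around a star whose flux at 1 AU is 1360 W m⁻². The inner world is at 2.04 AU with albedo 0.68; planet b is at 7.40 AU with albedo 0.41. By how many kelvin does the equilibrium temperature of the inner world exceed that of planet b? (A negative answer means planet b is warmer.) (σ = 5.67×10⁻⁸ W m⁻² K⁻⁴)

ΔT ≈ 56.9 K

T_eq = [S₀(1−A)/(4σd²)]^(1/4), so T ∝ (1−A)^(1/4) / √d.
T₁ = [1360×0.32/(4×5.67×10⁻⁸×2.04²)]^(1/4) = 146.54 K.
T₂ = [1360×0.59/(4×5.67×10⁻⁸×7.40²)]^(1/4) = 89.65 K.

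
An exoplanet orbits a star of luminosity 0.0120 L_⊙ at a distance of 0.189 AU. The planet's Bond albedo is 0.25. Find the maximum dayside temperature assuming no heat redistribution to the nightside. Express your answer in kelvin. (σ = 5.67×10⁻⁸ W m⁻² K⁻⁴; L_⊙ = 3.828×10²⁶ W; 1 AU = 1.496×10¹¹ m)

T_ss ≈ 279 K

d = 0.189 AU = 2.83×10¹⁰ m.
L = 0.0120 × 3.828×10²⁶ = 4.59×10²⁴ W.
Flux: S = L/(4πd²) = 4.59×10²⁴/(4π×(2.83×10¹⁰)²) = 457 W m⁻².
With no redistribution each surface element balances locally: S(1−A) = σT⁴.
T = [457 × 0.75 / 5.67×10⁻⁸]^(1/4) = (6.05×10⁹)^(1/4) = 279 K.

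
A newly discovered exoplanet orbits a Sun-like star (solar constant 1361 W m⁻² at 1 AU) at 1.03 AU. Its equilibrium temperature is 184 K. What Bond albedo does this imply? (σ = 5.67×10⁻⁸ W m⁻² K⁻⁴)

A ≈ 0.80

Flux at 1.03 AU: S = 1361/1.03² = 1280 W m⁻².
From T_eq⁴ = S(1−A)/(4σ): 1−A = 4σT_eq⁴/S.
1−A = 4 × 5.67×10⁻⁸ × (184)⁴ / 1280 = 0.203.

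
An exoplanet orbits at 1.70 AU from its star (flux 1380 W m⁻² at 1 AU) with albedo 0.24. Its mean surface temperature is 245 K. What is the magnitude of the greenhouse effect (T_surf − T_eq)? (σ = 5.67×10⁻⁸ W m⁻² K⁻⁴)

ΔT ≈ 45.0 K

S = 1380/1.70² = 477.5 W m⁻².
T_eq = [S(1−A)/(4σ)]^(1/4) = [477.5×0.76/(4×5.67×10⁻⁸)]^(1/4) = 200.0 K.
ΔT = T_surf − T_eq = 245 − 200.0.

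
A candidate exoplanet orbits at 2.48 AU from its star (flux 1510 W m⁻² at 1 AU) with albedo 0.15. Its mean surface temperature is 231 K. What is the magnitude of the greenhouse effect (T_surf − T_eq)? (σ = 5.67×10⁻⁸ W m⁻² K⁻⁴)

ΔT ≈ 56.8 K

S = 1510/2.48² = 245.5 W m⁻².
T_eq = [S(1−A)/(4σ)]^(1/4) = [245.5×0.85/(4×5.67×10⁻⁸)]^(1/4) = 174.2 K.
ΔT = T_surf − T_eq = 231 − 174.2.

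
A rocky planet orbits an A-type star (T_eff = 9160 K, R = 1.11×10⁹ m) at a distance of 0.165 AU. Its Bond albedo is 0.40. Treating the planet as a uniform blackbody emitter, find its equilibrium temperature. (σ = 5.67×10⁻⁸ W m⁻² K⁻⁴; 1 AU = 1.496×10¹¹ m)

d = 0.165 AU = 2.47×10¹⁰ m.
L = 4πR_⋆²σT_⋆⁴ = 4π(1.11×10⁹)² × 5.67×10⁻⁸ × (9160)⁴ = 6.18×10²⁷ W.
S = L/(4πd²) = 8.07×10⁵ W m⁻².
Energy balance: absorbed = emitted ⇒ πR²·S(1−A) = 4πR²·σT_eq⁴, so T_eq⁴ = S(1−A)/(4σ).
T_eq = [8.07×10⁵ × 0.60 / (4 × 5.67×10⁻⁸)]^(1/4) = (2.14×10¹²)^(1/4) = 1210 K.

T_eq ≈ 1210 K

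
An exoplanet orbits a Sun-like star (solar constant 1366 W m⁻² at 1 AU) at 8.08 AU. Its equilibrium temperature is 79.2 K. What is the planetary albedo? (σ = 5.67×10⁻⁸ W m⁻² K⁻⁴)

Flux at 8.08 AU: S = 1366/8.08² = 20.9 W m⁻².
From T_eq⁴ = S(1−A)/(4σ): 1−A = 4σT_eq⁴/S.
1−A = 4 × 5.67×10⁻⁸ × (79.2)⁴ / 20.9 = 0.426.

A ≈ 0.57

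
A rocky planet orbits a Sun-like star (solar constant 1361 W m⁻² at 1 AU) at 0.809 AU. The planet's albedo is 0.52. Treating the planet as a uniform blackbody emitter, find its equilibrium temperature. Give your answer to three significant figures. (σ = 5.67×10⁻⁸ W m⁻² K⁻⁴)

Flux at 0.809 AU: S = 1361/0.809² = 2080 W m⁻².
Energy balance: absorbed = emitted ⇒ πR²·S(1−A) = 4πR²·σT_eq⁴, so T_eq⁴ = S(1−A)/(4σ).
T_eq = [2080 × 0.48 / (4 × 5.67×10⁻⁸)]^(1/4) = (4.40×10⁹)^(1/4) = 258 K.

T_eq ≈ 258 K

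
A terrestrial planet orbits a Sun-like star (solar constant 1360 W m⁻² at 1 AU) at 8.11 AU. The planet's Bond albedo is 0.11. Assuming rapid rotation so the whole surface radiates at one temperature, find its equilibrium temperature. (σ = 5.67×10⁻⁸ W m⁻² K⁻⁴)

T_eq ≈ 94.9 K

Flux at 8.11 AU: S = 1360/8.11² = 20.7 W m⁻².
Energy balance: absorbed = emitted ⇒ πR²·S(1−A) = 4πR²·σT_eq⁴, so T_eq⁴ = S(1−A)/(4σ).
T_eq = [20.7 × 0.89 / (4 × 5.67×10⁻⁸)]^(1/4) = (8.11×10⁷)^(1/4) = 94.9 K.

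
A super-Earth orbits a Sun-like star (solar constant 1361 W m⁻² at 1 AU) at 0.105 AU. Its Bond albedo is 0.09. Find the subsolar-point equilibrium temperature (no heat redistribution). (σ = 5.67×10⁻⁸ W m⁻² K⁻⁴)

T_ss ≈ 1190 K

Flux at 0.105 AU: S = 1361/0.105² = 1.23×10⁵ W m⁻².
At the subsolar point the surface absorbs S(1−A) and emits σT⁴ per unit area — no factor of 4, since only the local patch is in balance.
T = [1.23×10⁵ × 0.91 / 5.67×10⁻⁸]^(1/4) = (1.98×10¹²)^(1/4) = 1190 K.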